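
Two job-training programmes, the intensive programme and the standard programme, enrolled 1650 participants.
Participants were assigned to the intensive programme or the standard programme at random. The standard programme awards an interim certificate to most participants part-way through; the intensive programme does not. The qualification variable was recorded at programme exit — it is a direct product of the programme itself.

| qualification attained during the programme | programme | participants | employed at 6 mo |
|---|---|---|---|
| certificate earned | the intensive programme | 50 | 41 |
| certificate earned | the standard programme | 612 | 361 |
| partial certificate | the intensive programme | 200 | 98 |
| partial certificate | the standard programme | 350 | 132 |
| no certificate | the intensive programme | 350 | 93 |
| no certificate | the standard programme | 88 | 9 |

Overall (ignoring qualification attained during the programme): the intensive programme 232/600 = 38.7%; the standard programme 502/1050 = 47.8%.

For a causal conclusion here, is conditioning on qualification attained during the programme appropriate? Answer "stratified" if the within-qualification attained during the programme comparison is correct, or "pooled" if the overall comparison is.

pooled

The stratified and pooled comparisons disagree (the intensive programme wins within each qualification attained during the programme; the standard programme wins overall), so the answer turns on the causal role of qualification attained during the programme.
Stratifying would compare programmes among participants the programmes themselves sorted into qualification attained during the programme groups — a form of selection on an intermediate. The unconditioned pooled rates give the total causal effect.
Pooled: the intensive programme 38.7% vs the standard programme 47.8%; the standard programme is higher overall.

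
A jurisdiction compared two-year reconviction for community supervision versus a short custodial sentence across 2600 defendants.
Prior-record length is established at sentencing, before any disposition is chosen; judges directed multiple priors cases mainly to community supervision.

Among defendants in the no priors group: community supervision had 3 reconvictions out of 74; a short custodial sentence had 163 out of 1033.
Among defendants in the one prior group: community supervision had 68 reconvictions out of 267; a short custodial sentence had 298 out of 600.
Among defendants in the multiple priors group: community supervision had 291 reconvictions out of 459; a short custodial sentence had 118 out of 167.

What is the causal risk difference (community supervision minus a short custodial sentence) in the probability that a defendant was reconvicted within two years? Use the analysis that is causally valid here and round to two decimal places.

-0.15

Prior-record length is set before the disposition has any effect — it is not caused by the disposition — and it independently drives the outcome. That makes it a confounder, so the causal comparison is within prior-record length levels.
Adjusting over the population distribution of prior-record length: 0.426·(0.041−0.158) + 0.333·(0.255−0.497) + 0.241·(0.634−0.707) = -0.148.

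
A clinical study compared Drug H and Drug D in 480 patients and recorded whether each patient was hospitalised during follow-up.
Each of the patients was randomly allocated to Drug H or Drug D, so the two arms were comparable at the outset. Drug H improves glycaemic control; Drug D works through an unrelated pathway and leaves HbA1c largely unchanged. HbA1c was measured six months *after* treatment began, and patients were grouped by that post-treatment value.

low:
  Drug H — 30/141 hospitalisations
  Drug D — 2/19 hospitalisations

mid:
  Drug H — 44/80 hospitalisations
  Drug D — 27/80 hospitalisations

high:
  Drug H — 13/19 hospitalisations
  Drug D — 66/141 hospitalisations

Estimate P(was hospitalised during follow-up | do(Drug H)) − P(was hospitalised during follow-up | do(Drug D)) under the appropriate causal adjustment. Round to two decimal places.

Within every HbA1c level Drug D has the lower rate, yet pooled Drug H does — Simpson's reversal.
HbA1c is recorded after the drug and is itself shifted by it — it sits on the causal path from drug to outcome. Conditioning on a mediator would strip out part of the effect we want; the pooled comparison gives the total causal effect.
The causal difference is the pooled difference: 0.362 − 0.396 = -0.033.

-0.03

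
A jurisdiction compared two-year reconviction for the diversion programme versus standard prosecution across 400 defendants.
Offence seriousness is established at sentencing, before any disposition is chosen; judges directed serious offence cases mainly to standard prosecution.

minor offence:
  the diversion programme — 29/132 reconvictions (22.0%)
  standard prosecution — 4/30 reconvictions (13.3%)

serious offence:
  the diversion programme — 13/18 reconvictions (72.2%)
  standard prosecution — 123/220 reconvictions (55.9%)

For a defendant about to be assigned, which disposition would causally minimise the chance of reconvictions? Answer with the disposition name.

Offence seriousness satisfies the back-door criterion: it is not a descendant of the disposition, and it blocks the spurious path from disposition to outcome. Adjusting for it (i.e., using the within-offence seriousness rates) gives the causal effect.
Within each level — minor offence: 22.0% vs 13.3%; serious offence: 72.2% vs 55.9% — standard prosecution is lower every time.

standard prosecution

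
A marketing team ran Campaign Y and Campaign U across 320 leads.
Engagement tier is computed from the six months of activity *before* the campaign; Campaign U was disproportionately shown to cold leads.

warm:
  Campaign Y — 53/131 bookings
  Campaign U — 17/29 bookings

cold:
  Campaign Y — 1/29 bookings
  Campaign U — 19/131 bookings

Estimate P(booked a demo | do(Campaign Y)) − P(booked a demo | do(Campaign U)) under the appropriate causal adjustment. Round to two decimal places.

-0.15

The stratified and pooled comparisons disagree (Campaign U wins within each engagement tier; Campaign Y wins overall), so the answer turns on the causal role of engagement tier.
Engagement tier is set before the campaign has any effect — it is not caused by the campaign — and it independently drives the outcome. That makes it a confounder, so the causal comparison is within engagement tier levels.
Adjusting over the population distribution of engagement tier: 0.500·(0.405−0.586) + 0.500·(0.034−0.145) = -0.146.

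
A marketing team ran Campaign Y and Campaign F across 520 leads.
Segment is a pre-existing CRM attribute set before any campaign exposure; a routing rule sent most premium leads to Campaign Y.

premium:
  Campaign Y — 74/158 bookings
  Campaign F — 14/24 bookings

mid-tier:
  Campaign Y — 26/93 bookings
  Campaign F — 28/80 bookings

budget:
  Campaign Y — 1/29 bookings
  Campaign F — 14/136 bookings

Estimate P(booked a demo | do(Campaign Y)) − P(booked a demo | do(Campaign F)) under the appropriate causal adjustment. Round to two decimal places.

-0.09

The stratified and pooled comparisons disagree (Campaign F wins within each customer segment; Campaign Y wins overall), so the answer turns on the causal role of customer segment.
Customer segment differs across campaigns for reasons unrelated to any effect of the campaign itself, and it separately predicts the outcome — a classic confounder. We must compare within customer segment levels.
Adjusting over the population distribution of customer segment: 0.350·(0.468−0.583) + 0.333·(0.280−0.350) + 0.317·(0.034−0.103) = -0.085.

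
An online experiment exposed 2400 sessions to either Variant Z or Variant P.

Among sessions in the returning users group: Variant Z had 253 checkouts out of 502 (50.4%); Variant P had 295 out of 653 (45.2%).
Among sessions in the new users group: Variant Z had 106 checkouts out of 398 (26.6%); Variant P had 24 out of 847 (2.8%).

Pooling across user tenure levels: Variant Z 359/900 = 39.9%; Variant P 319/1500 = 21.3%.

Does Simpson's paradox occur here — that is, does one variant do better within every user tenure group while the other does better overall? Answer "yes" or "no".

Within each user tenure level (returning users 50.4% vs 45.2%; new users 26.6% vs 2.8%), Variant Z has the higher rate every time. Pooled: 39.9% vs 21.3% — Variant Z has the higher rate overall. They agree.

no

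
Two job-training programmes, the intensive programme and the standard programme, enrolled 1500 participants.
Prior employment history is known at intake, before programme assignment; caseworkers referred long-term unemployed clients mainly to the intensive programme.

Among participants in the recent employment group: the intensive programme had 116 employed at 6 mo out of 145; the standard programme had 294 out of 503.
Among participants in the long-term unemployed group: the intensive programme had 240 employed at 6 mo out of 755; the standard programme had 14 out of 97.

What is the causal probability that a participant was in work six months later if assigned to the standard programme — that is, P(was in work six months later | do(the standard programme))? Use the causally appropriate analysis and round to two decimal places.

Within every prior employment history level the intensive programme has the higher rate, yet pooled the standard programme does — Simpson's reversal.
The imbalance in prior employment history arose from how participants were allocated, not from anything the programme did; and prior employment history independently affects the outcome. The pooled gap is confounded — condition on prior employment history.
Standardising the standard programme to the population prior employment history mix: 0.432·294/503 + 0.568·14/97 = 0.334.

0.33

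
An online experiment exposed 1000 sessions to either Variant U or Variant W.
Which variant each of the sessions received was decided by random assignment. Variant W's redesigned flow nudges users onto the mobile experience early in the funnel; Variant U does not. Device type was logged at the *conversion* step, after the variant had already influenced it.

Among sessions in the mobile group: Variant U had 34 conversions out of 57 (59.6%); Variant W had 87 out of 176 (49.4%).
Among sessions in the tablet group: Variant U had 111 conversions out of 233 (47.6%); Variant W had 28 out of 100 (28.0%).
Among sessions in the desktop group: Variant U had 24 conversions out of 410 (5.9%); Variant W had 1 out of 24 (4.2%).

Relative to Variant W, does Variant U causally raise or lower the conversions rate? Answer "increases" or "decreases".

Device type is downstream of the variant. One should not condition on a consequence of treatment, so the overall rates are the right comparison.
Pooled: Variant U 24.1% vs Variant W 38.7%; Variant W is higher overall.

decreases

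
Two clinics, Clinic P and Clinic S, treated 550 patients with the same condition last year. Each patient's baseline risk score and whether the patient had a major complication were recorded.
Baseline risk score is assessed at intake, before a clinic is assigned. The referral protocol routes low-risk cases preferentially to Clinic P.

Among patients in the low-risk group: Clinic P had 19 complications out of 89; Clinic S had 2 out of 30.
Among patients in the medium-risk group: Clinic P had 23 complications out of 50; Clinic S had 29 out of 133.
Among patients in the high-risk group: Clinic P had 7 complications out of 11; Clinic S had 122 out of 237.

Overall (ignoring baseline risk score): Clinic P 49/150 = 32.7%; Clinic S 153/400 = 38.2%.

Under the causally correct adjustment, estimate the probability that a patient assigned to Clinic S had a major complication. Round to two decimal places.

Baseline risk score is set before the clinic has any effect — it is not caused by the clinic — and it independently drives the outcome. That makes it a confounder, so the causal comparison is within baseline risk score levels.
Standardising Clinic S to the population baseline risk score mix: 0.216·2/30 + 0.333·29/133 + 0.451·122/237 = 0.319.

0.32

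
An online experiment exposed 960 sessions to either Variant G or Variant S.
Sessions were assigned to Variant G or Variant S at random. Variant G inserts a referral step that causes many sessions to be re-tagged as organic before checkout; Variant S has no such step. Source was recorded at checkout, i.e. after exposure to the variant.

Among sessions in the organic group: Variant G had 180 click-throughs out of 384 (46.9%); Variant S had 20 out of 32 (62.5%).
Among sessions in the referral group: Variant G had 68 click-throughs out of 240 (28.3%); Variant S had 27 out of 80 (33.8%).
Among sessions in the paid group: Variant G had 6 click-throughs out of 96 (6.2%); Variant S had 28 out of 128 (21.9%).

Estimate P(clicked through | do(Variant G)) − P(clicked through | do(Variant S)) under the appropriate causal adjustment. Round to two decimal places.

The distribution of traffic source is itself part of what the variant does — it is an intermediate outcome. Holding it fixed would remove that part of the effect; the total effect is the pooled difference.
The causal difference is the pooled difference: 0.353 − 0.312 = +0.040.

+0.04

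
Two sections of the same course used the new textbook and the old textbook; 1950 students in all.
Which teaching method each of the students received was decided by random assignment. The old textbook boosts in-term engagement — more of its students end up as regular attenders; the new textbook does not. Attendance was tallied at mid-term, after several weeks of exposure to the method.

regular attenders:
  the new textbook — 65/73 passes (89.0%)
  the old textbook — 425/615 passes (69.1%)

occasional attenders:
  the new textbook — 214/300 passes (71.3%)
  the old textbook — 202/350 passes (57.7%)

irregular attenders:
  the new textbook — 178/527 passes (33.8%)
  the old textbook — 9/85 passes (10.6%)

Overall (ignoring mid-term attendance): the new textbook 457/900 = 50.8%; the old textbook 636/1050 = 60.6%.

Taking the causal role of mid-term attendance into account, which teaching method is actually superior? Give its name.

Mid-term attendance here is a post-treatment variable shaped by the teaching method; conditioning on it would introduce bias rather than remove it. The overall comparison is the causal one.
Pooled: the new textbook 50.8% vs the old textbook 60.6%; the old textbook is higher overall.

the old textbook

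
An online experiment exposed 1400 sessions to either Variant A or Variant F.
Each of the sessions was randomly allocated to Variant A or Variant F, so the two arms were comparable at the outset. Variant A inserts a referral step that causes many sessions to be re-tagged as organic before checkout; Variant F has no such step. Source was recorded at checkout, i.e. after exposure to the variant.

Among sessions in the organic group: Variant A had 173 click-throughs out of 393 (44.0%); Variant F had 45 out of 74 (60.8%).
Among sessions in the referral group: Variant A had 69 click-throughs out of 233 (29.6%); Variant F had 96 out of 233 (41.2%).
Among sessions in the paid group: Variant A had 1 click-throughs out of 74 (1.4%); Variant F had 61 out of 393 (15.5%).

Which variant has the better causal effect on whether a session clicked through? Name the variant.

The stratified and pooled comparisons disagree (Variant F wins within each traffic source; Variant A wins overall), so the answer turns on the causal role of traffic source.
The distribution of traffic source is itself part of what the variant does — it is an intermediate outcome. Holding it fixed would remove that part of the effect; the total effect is the pooled difference.
Pooled: Variant A 34.7% vs Variant F 28.9%; Variant A is higher overall.

Variant A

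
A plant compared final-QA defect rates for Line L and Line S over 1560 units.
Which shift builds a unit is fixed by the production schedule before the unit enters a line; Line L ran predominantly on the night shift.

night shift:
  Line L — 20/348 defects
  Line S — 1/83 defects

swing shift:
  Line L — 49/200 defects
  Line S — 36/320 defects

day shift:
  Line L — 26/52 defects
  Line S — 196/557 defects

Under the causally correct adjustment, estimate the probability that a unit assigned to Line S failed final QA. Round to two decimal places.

Shift differs across lines for reasons unrelated to any effect of the line itself, and it separately predicts the outcome — a classic confounder. We must compare within shift levels.
Standardising Line S to the population shift mix: 0.276·1/83 + 0.333·36/320 + 0.390·196/557 = 0.178.

0.18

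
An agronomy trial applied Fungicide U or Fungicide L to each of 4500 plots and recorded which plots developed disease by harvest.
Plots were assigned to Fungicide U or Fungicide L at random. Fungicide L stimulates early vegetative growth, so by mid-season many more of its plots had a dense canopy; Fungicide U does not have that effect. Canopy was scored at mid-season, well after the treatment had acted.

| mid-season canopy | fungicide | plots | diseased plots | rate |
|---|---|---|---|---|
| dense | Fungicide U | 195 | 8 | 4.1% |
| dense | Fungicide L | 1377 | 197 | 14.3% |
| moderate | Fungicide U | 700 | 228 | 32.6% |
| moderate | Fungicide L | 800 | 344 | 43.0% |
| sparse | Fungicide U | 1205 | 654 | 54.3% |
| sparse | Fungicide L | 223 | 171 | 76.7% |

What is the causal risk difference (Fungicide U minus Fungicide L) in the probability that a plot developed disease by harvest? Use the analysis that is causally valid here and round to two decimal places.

The mid-season canopy-specific comparison favours Fungicide U throughout, but the pooled figures favour Fungicide L. The question is whether to condition on mid-season canopy.
Mid-season canopy lies on the pathway fungicide → mid-season canopy → outcome, so adjusting for it blocks the indirect effect. For the total causal effect of fungicide, use the unadjusted pooled rates.
The causal difference is the pooled difference: 0.424 − 0.297 = +0.127.

+0.13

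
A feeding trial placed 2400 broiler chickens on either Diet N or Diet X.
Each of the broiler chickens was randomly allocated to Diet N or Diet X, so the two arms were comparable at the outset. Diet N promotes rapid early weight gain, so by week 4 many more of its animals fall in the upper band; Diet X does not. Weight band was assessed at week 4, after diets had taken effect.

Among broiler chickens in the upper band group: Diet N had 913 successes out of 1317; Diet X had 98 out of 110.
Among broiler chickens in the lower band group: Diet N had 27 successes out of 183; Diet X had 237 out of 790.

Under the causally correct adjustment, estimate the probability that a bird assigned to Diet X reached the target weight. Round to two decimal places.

0.37

Week-4 weight band lies on the pathway diet → week-4 weight band → outcome, so adjusting for it blocks the indirect effect. For the total causal effect of diet, use the unadjusted pooled rates.
So P(outcome | do(Diet X)) is just the pooled rate for Diet X: 335/900 = 0.372.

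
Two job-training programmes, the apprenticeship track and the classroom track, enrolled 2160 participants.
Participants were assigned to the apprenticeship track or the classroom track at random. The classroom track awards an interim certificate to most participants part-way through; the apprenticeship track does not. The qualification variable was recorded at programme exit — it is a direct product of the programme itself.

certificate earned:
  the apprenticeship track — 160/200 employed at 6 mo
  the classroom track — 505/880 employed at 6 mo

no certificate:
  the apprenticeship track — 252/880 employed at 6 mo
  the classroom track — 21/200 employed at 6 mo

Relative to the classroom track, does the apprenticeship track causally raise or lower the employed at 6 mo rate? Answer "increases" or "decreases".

decreases

the apprenticeship track is higher inside every qualification attained during the programme stratum but the classroom track is higher in aggregate. Whether to stratify depends on how qualification attained during the programme relates to the programme.
Stratifying would compare programmes among participants the programmes themselves sorted into qualification attained during the programme groups — a form of selection on an intermediate. The unconditioned pooled rates give the total causal effect.
Pooled: the apprenticeship track 38.1% vs the classroom track 48.7%; the classroom track is higher overall.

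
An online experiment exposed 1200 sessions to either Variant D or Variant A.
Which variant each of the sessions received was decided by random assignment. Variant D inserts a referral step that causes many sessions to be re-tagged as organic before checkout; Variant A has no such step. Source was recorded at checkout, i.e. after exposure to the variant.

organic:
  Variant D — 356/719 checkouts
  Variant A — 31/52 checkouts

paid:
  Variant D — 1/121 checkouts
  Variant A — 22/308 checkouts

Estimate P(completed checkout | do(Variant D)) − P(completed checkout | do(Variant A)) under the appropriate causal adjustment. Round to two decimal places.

Because the variant influences traffic source, traffic source is a post-treatment mediator, not a confounder. Stratifying on it would bias the estimate; the causal effect is the crude pooled difference.
The causal difference is the pooled difference: 0.425 − 0.147 = +0.278.

+0.28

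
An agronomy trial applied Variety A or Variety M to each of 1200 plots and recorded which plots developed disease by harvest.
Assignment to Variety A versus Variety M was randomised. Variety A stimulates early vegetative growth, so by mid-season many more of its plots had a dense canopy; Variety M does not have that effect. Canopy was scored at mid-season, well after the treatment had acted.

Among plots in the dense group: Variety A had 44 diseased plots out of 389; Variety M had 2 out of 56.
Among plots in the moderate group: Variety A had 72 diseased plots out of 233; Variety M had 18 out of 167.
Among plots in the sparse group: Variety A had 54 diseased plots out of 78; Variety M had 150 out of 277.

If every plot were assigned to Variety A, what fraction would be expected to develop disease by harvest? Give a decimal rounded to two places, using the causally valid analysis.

0.24

Stratifying would compare varietys among plots the varietys themselves sorted into mid-season canopy groups — a form of selection on an intermediate. The unconditioned pooled rates give the total causal effect.
So P(outcome | do(Variety A)) is just the pooled rate for Variety A: 170/700 = 0.243.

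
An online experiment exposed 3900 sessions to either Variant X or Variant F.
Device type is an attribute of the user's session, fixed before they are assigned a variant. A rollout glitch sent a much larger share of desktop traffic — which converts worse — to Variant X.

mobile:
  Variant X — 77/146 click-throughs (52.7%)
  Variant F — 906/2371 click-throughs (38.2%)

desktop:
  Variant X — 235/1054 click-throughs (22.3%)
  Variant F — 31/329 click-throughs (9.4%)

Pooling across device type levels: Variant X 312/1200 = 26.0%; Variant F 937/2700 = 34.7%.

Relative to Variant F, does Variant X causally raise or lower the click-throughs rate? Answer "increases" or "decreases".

increases

Variant X is higher inside every device type stratum but Variant F is higher in aggregate. Whether to stratify depends on how device type relates to the variant.
The imbalance in device type arose from how sessions were allocated, not from anything the variant did; and device type independently affects the outcome. The pooled gap is confounded — condition on device type.
Within each level — mobile: 52.7% vs 38.2%; desktop: 22.3% vs 9.4% — Variant X is higher every time.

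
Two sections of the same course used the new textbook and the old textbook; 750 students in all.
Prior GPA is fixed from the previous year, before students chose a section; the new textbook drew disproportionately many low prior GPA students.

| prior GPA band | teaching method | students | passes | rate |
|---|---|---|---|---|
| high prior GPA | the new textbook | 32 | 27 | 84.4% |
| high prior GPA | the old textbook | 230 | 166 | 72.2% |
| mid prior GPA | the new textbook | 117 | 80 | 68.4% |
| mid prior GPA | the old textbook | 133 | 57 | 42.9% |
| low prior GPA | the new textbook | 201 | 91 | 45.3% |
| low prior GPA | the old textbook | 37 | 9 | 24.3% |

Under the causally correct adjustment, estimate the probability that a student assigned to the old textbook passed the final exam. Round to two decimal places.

Prior GPA band satisfies the back-door criterion: it is not a descendant of the teaching method, and it blocks the spurious path from teaching method to outcome. Adjusting for it (i.e., using the within-prior GPA band rates) gives the causal effect.
Standardising the old textbook to the population prior GPA band mix: 0.349·166/230 + 0.333·57/133 + 0.317·9/37 = 0.472.

0.47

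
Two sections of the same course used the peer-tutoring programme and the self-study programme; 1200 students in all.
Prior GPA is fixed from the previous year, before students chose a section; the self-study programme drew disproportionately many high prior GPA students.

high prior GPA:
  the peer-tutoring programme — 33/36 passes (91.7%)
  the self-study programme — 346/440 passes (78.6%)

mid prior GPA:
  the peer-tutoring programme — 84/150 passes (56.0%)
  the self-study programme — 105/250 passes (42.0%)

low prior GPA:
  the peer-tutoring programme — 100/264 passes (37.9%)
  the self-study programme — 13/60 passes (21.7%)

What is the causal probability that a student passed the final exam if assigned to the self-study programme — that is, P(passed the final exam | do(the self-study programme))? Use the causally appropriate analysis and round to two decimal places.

0.51

The prior GPA band-specific comparison favours the peer-tutoring programme throughout, but the pooled figures favour the self-study programme. The question is whether to condition on prior GPA band.
Since prior GPA band is a pre-existing factor (not a product of the teaching method) and it affects the outcome on its own, it is a confounder. The stratified rates, not the pooled rate, identify the causal effect.
Standardising the self-study programme to the population prior GPA band mix: 0.397·346/440 + 0.333·105/250 + 0.270·13/60 = 0.510.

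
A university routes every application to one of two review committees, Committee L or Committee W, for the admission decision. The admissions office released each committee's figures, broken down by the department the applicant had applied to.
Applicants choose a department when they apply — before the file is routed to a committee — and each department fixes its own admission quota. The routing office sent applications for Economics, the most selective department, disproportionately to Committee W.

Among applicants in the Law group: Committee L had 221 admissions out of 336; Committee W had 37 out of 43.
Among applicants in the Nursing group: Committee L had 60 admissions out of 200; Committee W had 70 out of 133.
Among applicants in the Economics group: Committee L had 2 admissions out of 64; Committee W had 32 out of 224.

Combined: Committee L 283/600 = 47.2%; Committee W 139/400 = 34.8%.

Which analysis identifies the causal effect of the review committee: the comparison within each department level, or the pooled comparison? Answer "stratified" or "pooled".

stratified

The stratified and pooled comparisons disagree (Committee W wins within each department; Committee L wins overall), so the answer turns on the causal role of department.
Department differs across review committees for reasons unrelated to any effect of the review committee itself, and it separately predicts the outcome — a classic confounder. We must compare within department levels.
Within each level — Law: 65.8% vs 86.0%; Nursing: 30.0% vs 52.6%; Economics: 3.1% vs 14.3% — Committee W is higher every time.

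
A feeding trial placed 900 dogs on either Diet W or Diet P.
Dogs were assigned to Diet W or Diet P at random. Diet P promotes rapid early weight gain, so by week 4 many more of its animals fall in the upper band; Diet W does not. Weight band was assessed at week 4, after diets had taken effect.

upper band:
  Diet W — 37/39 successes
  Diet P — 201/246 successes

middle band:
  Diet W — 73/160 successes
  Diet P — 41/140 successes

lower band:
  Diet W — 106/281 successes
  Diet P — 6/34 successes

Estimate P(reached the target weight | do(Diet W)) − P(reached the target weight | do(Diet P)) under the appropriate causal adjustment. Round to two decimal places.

Week-4 weight band here is a post-treatment variable shaped by the diet; conditioning on it would introduce bias rather than remove it. The overall comparison is the causal one.
The causal difference is the pooled difference: 0.450 − 0.590 = -0.140.

-0.14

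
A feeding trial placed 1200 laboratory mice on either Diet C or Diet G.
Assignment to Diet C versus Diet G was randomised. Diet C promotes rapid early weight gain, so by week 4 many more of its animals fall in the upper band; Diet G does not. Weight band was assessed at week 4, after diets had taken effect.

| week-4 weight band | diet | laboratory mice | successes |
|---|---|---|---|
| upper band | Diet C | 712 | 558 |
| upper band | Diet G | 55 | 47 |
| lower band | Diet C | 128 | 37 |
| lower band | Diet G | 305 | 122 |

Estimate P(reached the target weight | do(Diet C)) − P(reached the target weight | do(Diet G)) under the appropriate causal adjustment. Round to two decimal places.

+0.24

Within every week-4 weight band level Diet G has the higher rate, yet pooled Diet C does — Simpson's reversal.
Stratifying would compare diets among laboratory mice the diets themselves sorted into week-4 weight band groups — a form of selection on an intermediate. The unconditioned pooled rates give the total causal effect.
The causal difference is the pooled difference: 0.708 − 0.469 = +0.239.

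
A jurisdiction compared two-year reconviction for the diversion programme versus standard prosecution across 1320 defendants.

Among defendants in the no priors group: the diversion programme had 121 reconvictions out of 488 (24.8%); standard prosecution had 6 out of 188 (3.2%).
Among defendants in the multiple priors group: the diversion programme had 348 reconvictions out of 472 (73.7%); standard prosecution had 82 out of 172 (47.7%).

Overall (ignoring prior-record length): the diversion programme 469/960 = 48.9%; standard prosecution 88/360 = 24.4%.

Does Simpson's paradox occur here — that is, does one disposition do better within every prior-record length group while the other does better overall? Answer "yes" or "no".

no

Within each prior-record length level (no priors 24.8% vs 3.2%; multiple priors 73.7% vs 47.7%), standard prosecution has the lower rate every time. Pooled: 48.9% vs 24.4% — standard prosecution has the lower rate overall. They agree.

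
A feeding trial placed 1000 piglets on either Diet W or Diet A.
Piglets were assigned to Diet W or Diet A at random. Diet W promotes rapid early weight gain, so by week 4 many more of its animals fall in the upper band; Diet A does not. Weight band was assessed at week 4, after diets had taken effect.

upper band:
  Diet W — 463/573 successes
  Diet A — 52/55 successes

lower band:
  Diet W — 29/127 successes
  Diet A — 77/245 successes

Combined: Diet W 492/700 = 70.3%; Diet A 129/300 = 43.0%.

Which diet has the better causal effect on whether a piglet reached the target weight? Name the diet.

Stratifying would compare diets among piglets the diets themselves sorted into week-4 weight band groups — a form of selection on an intermediate. The unconditioned pooled rates give the total causal effect.
Pooled: Diet W 70.3% vs Diet A 43.0%; Diet W is higher overall.

Diet W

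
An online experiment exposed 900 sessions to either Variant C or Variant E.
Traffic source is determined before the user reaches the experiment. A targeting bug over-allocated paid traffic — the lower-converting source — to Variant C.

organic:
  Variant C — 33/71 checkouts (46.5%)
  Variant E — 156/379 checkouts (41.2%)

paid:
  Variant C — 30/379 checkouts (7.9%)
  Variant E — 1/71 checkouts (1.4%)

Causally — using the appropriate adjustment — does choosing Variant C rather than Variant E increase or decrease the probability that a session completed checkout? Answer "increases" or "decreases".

increases

Traffic source is set before the variant has any effect — it is not caused by the variant — and it independently drives the outcome. That makes it a confounder, so the causal comparison is within traffic source levels.
Within each level — organic: 46.5% vs 41.2%; paid: 7.9% vs 1.4% — Variant C is higher every time.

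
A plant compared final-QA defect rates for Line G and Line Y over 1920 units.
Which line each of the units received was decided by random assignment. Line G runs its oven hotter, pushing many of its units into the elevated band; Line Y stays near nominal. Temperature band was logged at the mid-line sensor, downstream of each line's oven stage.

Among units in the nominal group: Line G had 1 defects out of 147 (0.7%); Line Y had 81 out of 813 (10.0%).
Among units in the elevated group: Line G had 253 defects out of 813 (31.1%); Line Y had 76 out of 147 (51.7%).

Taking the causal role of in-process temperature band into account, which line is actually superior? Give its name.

In-process temperature band lies on the pathway line → in-process temperature band → outcome, so adjusting for it blocks the indirect effect. For the total causal effect of line, use the unadjusted pooled rates.
Pooled: Line G 26.5% vs Line Y 16.4%; Line Y is lower overall.

Line Y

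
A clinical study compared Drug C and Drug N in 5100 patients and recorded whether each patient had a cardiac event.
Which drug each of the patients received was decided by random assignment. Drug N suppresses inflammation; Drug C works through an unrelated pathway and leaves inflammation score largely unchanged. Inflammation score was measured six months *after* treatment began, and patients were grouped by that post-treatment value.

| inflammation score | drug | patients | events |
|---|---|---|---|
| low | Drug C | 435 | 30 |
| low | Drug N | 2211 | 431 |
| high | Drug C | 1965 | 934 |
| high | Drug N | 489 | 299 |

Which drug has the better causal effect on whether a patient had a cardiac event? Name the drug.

Drug N

Drug C is lower inside every inflammation score stratum but Drug N is lower in aggregate. Whether to stratify depends on how inflammation score relates to the drug.
The distribution of inflammation score is itself part of what the drug does — it is an intermediate outcome. Holding it fixed would remove that part of the effect; the total effect is the pooled difference.
Pooled: Drug C 40.2% vs Drug N 27.0%; Drug N is lower overall.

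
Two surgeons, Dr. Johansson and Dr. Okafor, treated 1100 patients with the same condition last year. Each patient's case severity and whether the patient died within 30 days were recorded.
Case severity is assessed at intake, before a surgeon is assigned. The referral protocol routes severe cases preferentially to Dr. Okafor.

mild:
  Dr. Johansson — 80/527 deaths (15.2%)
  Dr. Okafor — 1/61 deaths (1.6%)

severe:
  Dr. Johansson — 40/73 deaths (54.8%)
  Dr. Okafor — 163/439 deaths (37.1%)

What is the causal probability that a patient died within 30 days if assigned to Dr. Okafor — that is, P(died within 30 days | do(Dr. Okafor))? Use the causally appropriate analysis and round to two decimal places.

0.18

The case severity-specific comparison favours Dr. Okafor throughout, but the pooled figures favour Dr. Johansson. The question is whether to condition on case severity.
Here case severity is a common cause — it drives both which surgeon a case falls under and the outcome. The crude comparison mixes populations; the stratum-specific rates are the causally relevant ones.
Standardising Dr. Okafor to the population case severity mix: 0.535·1/61 + 0.465·163/439 = 0.182.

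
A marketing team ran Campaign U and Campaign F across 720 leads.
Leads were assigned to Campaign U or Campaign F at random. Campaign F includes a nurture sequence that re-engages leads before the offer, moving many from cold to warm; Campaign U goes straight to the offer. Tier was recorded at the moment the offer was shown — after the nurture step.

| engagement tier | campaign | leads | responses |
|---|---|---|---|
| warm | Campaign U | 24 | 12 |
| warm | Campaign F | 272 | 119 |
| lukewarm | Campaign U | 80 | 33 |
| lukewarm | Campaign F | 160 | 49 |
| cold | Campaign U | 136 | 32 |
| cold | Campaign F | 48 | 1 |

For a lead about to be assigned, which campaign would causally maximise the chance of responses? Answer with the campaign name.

The distribution of engagement tier is itself part of what the campaign does — it is an intermediate outcome. Holding it fixed would remove that part of the effect; the total effect is the pooled difference.
Pooled: Campaign U 32.1% vs Campaign F 35.2%; Campaign F is higher overall.

Campaign F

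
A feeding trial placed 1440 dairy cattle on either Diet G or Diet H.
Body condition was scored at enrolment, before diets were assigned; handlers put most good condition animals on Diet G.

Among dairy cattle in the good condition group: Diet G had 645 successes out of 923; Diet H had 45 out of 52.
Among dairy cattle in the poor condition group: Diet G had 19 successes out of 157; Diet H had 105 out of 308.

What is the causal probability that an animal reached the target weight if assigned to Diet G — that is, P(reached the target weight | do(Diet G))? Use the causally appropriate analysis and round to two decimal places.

Within every starting body condition level Diet H has the higher rate, yet pooled Diet G does — Simpson's reversal.
The imbalance in starting body condition arose from how dairy cattle were allocated, not from anything the diet did; and starting body condition independently affects the outcome. The pooled gap is confounded — condition on starting body condition.
Standardising Diet G to the population starting body condition mix: 0.677·645/923 + 0.323·19/157 = 0.512.

0.51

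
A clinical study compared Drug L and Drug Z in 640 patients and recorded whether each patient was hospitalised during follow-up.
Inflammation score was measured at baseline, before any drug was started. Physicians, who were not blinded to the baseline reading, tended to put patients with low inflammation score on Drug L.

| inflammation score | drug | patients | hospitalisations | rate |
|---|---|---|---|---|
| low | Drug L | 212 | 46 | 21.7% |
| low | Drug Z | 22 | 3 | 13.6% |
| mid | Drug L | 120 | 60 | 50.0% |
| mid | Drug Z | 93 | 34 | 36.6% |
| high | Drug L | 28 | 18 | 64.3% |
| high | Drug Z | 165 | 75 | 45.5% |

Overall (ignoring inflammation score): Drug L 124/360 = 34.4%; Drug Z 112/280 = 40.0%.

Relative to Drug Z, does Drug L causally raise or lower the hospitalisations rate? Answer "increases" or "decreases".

Inflammation score differs across drugs for reasons unrelated to any effect of the drug itself, and it separately predicts the outcome — a classic confounder. We must compare within inflammation score levels.
Within each level — low: 21.7% vs 13.6%; mid: 50.0% vs 36.6%; high: 64.3% vs 45.5% — Drug Z is lower every time.

increases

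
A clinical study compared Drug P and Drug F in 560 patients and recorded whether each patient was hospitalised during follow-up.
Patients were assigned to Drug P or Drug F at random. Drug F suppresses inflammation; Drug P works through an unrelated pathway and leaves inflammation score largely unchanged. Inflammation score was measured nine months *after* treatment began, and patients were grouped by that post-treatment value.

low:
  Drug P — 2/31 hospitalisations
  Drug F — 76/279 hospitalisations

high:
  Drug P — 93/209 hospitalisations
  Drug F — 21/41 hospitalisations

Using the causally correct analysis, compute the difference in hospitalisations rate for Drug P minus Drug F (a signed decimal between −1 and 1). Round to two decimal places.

+0.09

The inflammation score-specific comparison favours Drug P throughout, but the pooled figures favour Drug F. The question is whether to condition on inflammation score.
Inflammation score lies on the pathway drug → inflammation score → outcome, so adjusting for it blocks the indirect effect. For the total causal effect of drug, use the unadjusted pooled rates.
The causal difference is the pooled difference: 0.396 − 0.303 = +0.093.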